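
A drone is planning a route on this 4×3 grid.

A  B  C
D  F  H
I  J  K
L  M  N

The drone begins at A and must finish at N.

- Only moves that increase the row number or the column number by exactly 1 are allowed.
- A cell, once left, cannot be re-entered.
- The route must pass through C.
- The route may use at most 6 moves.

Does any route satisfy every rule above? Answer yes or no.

yes

One route that works: A → B → C → H → K → N.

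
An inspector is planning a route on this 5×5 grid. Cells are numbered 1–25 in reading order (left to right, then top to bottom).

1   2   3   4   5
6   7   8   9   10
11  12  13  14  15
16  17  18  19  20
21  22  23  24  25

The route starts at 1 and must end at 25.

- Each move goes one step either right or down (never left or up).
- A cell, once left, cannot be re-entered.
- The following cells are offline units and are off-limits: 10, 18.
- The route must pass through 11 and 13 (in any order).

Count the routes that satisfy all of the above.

A right/down-only route from 1 to 25 makes exactly 4 down-moves and 4 right-moves in some order.
With no other constraints that would be C(8,4) = 70 routes.
A monotone route can only reach the required cells in the order 11, 13, so split there and multiply the segment counts (each segment already excludes blocked cells): 1→11: 1; 11→13: 1; 13→25: 3; product = 3.
That gives 3 routes.

3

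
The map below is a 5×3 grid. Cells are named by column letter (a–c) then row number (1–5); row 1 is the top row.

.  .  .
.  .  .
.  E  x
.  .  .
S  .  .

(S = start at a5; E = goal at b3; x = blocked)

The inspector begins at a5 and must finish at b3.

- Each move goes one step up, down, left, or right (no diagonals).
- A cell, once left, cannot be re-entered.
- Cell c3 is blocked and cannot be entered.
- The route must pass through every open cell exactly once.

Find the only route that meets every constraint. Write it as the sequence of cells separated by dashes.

a5 - b5 - c5 - c4 - b4 - a4 - a3 - a2 - a1 - b1 - c1 - c2 - b2 - b3

Need to visit all 14 open cells exactly once, starting at a5 and ending at b3.
Cell c2 has only two open neighbours (c1 and b2), so the path must pass straight through it: one of those is the cell it's entered from and the other is where it exits.
Route from a5: 2× right (reaching c5), up to c4, 2× left (reaching a4), 3× up (reaching a1), 2× right (reaching c1), down to c2, left to b2, down to b3 — 13 moves in all.
Check: all 14 open cells covered.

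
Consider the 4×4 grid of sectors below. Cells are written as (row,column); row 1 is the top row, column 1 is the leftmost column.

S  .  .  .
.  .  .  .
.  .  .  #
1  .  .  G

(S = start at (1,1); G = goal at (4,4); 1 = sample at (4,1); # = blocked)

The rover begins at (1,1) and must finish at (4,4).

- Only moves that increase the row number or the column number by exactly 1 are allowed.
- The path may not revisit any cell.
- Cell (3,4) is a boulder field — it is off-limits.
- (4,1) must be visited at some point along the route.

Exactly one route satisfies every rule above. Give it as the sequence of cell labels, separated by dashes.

(1,1) - (2,1) - (3,1) - (4,1) - (4,2) - (4,3) - (4,4)

Moves only go right or down, so the column and row indices never decrease.
Route from (1,1): down 3 to (4,1), right 3 to (4,4) — 6 moves in all.
Check: all required cells visited.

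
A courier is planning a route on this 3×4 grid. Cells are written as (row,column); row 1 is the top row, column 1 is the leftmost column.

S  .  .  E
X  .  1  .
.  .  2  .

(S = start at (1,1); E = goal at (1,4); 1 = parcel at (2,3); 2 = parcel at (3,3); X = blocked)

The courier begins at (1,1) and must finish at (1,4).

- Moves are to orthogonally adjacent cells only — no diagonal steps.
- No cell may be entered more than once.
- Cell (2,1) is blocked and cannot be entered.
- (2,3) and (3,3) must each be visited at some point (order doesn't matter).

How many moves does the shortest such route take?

7

Any route passes through (2,3) and (3,3) in some order between (1,1) and (1,4). Summing Manhattan distances along each leg and taking the cheapest ordering ((1,1) → (2,3) → (3,3) → (1,4)) gives a lower bound of 3 + 1 + 3 = 7 moves.
A route of 7 moves achieves this: (1,1) → (1,2) → (2,2) → (3,2) → (3,3) → (2,3) → (1,3) → (1,4).
Since 7 matches the lower bound, it is optimal.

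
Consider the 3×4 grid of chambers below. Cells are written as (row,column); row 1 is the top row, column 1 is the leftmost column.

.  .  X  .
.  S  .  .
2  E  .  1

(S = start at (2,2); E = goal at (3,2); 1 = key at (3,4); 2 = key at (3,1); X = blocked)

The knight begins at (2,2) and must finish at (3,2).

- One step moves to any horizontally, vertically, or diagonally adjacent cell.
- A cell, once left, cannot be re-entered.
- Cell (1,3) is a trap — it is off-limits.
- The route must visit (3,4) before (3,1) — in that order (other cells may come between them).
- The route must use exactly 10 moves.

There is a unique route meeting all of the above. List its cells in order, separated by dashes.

(2,2) - (3,3) - (3,4) - (2,4) - (1,4) - (2,3) - (1,2) - (1,1) - (2,1) - (3,1) - (3,2)

The waypoints must appear in the order (3,4), (3,1), with no cell reused.
Route from (2,2): down-right 1 to (3,3), right 1 to (3,4), up 2 to (1,4), down-left 1 to (2,3), up-left 1 to (1,2), left 1 to (1,1), down 2 to (3,1), right 1 to (3,2) — 10 moves in all.
Check: order respected (1 at step 2, 2 at step 9); 10 moves as required.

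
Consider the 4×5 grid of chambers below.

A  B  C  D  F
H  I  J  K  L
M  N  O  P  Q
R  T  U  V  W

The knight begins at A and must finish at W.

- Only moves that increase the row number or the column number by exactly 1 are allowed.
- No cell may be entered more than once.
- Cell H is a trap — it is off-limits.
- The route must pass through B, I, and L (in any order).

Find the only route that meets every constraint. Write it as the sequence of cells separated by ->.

A -> B -> I -> J -> K -> L -> Q -> W

Moves only go right or down, so the column and row indices never decrease.
Route from A: right to B, down to I, 3× right (reaching L), 2× down (reaching W) — 7 moves in all.
Check: all required cells visited.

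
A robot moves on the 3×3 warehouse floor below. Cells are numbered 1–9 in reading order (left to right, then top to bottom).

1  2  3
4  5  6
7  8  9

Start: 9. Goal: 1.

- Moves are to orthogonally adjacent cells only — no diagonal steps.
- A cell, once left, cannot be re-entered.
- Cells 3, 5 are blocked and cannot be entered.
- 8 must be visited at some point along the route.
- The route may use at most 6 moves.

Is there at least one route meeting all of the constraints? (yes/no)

One route that works: 9 → 8 → 7 → 4 → 1.

yes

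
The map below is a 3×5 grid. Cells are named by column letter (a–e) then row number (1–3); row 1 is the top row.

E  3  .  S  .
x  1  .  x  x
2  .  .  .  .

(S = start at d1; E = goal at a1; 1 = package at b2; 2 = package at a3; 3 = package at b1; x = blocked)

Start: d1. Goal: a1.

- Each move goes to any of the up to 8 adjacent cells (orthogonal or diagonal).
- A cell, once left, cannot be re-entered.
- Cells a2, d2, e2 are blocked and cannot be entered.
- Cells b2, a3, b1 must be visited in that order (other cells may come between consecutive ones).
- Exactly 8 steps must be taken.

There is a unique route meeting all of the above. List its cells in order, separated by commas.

d1, c1, b2, a3, b3, c3, c2, b1, a1

The waypoints must appear in the order b2, a3, b1, with no cell reused.
Route from d1: left to c1, 2× down-left (reaching a3), 2× right (reaching c3), up to c2, up-left to b1, left to a1 — 8 moves in all.
Check: order respected (1 at step 2, 2 at step 3, 3 at step 7); 8 moves as required.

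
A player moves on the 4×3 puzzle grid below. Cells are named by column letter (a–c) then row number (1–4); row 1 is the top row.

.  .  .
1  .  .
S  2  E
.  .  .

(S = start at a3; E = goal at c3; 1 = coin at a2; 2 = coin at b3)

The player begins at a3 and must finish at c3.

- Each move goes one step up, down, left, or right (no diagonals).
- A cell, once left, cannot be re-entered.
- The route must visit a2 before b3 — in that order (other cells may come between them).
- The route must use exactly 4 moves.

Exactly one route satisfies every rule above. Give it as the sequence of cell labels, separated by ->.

The waypoints must appear in the order a2, b3, with no cell reused.
Route from a3: up to a2, right to b2, down to b3, right to c3 — 4 moves in all.
Check: order respected (1 at step 1, 2 at step 3); 4 moves as required.

a3 -> a2 -> b2 -> b3 -> c3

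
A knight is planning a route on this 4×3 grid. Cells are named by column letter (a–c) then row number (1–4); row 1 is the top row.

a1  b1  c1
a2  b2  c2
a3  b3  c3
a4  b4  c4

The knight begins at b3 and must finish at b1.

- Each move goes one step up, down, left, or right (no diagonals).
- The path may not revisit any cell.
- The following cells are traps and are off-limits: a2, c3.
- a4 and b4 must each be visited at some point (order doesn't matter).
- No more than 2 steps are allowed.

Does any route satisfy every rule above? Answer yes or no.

Every way from a4 onward to b1 runs back through b3, which the route has already used — so it cannot be completed without a revisit.

no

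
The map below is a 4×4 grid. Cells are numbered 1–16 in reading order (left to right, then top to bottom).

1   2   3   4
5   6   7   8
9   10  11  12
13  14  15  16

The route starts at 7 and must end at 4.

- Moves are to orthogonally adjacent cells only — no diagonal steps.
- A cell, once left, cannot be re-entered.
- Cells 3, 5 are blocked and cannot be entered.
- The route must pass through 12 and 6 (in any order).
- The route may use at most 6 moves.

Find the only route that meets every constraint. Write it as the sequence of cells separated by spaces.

7 6 10 11 12 8 4

The budget equals the shortest possible length, so every move has to be on a shortest route through the required cells.
Route from 7: left 1 to 6, down 1 to 10, right 2 to 12, up 2 to 4 — 6 moves in all.
Check: all required cells visited; 6 ≤ 6 moves.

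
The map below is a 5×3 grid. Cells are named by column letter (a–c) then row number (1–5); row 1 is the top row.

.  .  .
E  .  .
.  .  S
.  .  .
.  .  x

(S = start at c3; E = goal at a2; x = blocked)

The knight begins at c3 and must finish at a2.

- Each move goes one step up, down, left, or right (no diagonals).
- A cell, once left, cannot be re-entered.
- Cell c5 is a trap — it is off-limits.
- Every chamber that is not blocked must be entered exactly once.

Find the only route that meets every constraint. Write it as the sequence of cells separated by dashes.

c3 - c4 - b4 - b5 - a5 - a4 - a3 - b3 - b2 - c2 - c1 - b1 - a1 - a2

Need to visit all 14 open cells exactly once, starting at c3 and ending at a2.
Cell c4 has only two open neighbours (c3 and b4), so the path must pass straight through it: one of those is the cell it's entered from and the other is where it exits.
Route from c3: down to c4, left to b4, down to b5, left to a5, 2× up (reaching a3), right to b3, up to b2, right to c2, up to c1, 2× left (reaching a1), down to a2 — 13 moves in all.
Check: all 14 open cells covered.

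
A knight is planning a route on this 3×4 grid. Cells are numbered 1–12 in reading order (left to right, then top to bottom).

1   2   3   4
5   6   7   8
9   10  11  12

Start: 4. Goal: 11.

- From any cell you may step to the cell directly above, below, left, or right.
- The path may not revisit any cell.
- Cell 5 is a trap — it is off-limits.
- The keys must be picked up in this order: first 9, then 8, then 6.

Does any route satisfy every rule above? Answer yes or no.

no

9 must be visited but has only one open neighbour (10), and it is neither the start nor the goal — the route would have to enter and leave through 10, re-entering it.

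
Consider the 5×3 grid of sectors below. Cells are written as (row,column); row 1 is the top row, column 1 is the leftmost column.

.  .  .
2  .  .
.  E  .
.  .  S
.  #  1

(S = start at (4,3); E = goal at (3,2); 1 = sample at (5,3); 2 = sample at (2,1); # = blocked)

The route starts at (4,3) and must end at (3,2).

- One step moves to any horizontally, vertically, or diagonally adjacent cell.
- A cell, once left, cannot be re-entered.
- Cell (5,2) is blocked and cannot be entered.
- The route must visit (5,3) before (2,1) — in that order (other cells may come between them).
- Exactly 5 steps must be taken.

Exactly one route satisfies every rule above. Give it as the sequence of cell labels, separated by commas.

The waypoints must appear in the order (5,3), (2,1), with no cell reused.
Route from (4,3): down to (5,3), 2× up-left (reaching (3,1)), up to (2,1), down-right to (3,2) — 5 moves in all.
Check: order respected (1 at step 1, 2 at step 4); 5 moves as required.

(4,3), (5,3), (4,2), (3,1), (2,1), (3,2)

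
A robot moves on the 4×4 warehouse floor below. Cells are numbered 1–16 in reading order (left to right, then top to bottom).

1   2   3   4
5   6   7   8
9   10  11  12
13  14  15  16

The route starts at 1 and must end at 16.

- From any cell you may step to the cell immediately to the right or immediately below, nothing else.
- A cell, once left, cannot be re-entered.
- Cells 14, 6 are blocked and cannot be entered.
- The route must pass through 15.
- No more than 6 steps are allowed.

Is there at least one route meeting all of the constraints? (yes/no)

yes

One route that works: 1 → 5 → 9 → 10 → 11 → 15 → 16.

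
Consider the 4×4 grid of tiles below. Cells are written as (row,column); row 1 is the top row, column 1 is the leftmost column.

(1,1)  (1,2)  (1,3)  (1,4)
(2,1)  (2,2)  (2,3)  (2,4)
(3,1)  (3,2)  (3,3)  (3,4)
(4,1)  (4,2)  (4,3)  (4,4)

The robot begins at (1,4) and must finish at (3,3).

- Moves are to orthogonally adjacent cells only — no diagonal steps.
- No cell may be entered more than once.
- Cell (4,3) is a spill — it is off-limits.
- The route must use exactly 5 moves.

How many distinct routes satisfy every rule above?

Need simple routes of exactly 5 moves from (1,4) to (3,3) (Manhattan distance 3, so 1 moves are spent on a detour and 1 undoing it).
Enumerating: (1,4) (2,4) (2,3) (2,2) (3,2) (3,3) | (1,4) (1,3) (2,3) (2,2) (3,2) (3,3) | (1,4) (1,3) (2,3) (2,4) (3,4) (3,3) | (1,4) (1,3) (1,2) (2,2) (3,2) (3,3) | (1,4) (1,3) (1,2) (2,2) (2,3) (3,3).
That gives 5 routes.

5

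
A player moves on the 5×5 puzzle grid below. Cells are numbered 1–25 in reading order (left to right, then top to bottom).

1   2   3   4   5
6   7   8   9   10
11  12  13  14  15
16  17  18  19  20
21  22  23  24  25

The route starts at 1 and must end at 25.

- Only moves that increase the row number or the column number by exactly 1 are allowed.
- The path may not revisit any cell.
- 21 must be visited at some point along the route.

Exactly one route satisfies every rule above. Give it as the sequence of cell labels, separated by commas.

1, 6, 11, 16, 21, 22, 23, 24, 25

Moves only go right or down, so the column and row indices never decrease.
Route from 1: down 4 to 21, right 4 to 25 — 8 moves in all.
Check: all required cells visited.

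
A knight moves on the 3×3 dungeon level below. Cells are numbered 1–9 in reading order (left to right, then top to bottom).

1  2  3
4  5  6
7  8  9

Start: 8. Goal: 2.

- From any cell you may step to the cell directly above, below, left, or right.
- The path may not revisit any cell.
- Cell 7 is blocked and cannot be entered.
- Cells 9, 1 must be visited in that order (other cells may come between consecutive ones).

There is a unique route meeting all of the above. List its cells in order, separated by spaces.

The waypoints must appear in the order 9, 1, with no cell reused.
Route from 8: right to 9, up to 6, 2× left (reaching 4), up to 1, right to 2 — 6 moves in all.
Check: order respected (9 at step 1, 1 at step 5).

8 9 6 5 4 1 2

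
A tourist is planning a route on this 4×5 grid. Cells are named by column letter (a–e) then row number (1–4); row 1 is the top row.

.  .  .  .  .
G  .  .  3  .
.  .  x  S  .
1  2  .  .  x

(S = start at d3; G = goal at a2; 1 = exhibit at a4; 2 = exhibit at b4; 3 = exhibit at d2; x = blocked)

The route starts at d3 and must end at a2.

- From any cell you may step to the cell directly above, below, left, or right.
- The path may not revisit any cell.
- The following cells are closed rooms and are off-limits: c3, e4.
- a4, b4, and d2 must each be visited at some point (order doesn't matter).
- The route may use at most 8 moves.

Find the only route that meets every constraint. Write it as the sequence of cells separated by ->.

d3 -> d2 -> c2 -> b2 -> b3 -> b4 -> a4 -> a3 -> a2

The 8-move cap with required stops at a4, b4, d2 leaves no slack for detours.
Route from d3: up to d2, 2× left (reaching b2), 2× down (reaching b4), left to a4, 2× up (reaching a2) — 8 moves in all.
Check: all required cells visited; 8 ≤ 8 moves.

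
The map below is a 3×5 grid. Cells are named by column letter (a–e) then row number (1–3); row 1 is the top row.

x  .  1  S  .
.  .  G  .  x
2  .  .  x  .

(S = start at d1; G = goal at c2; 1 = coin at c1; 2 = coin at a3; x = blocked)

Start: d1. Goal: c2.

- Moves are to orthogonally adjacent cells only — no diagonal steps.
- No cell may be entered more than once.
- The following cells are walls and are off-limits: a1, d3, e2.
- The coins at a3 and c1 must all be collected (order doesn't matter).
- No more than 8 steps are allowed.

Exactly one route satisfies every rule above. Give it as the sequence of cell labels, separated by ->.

d1 -> c1 -> b1 -> b2 -> a2 -> a3 -> b3 -> c3 -> c2

The 8-move cap with required stops at a3, c1 leaves no slack for detours.
Route from d1: 2× left (reaching b1), down to b2, left to a2, down to a3, 2× right (reaching c3), up to c2 — 8 moves in all.
Check: all required cells visited; 8 ≤ 8 moves.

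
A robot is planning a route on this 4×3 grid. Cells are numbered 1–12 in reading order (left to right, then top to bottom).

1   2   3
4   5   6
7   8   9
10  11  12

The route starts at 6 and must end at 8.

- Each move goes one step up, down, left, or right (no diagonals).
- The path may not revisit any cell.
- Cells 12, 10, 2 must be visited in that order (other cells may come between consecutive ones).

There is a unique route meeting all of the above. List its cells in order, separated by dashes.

The waypoints must appear in the order 12, 10, 2, with no cell reused.
Route from 6: down 2 to 12, left 2 to 10, up 3 to 1, right 1 to 2, down 2 to 8 — 10 moves in all.
Check: order respected (12 at step 2, 10 at step 4, 2 at step 8).

6 - 9 - 12 - 11 - 10 - 7 - 4 - 1 - 2 - 5 - 8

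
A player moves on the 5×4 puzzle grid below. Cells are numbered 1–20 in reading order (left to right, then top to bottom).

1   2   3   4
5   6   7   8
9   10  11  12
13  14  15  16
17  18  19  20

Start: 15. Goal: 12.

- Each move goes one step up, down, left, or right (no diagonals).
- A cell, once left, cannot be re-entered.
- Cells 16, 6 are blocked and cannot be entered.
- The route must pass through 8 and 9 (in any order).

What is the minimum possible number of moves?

Any route passes through 8 and 9 in some order between 15 and 12. Summing Manhattan distances along each leg and taking the cheapest ordering (15 → 9 → 8 → 12) gives a lower bound of 3 + 4 + 1 = 8 moves.
A route of 8 moves achieves this: 15 → 14 → 13 → 9 → 10 → 11 → 7 → 8 → 12.
Since 8 matches the lower bound, it is optimal.

8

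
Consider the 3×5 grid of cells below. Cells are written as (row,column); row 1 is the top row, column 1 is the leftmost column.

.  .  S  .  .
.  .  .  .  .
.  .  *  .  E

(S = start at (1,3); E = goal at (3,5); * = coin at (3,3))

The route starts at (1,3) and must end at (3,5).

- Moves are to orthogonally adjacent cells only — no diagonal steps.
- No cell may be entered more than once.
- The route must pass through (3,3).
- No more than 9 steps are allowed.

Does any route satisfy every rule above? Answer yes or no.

yes

One route that works: (1,3) → (2,3) → (3,3) → (3,4) → (3,5).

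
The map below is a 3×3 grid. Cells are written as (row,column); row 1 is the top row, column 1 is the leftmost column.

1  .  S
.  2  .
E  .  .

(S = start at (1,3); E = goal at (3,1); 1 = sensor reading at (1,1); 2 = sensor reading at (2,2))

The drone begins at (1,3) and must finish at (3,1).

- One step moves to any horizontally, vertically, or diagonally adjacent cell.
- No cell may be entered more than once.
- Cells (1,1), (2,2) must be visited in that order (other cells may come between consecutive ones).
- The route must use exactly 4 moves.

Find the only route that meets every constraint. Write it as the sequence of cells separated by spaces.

The waypoints must appear in the order (1,1), (2,2), with no cell reused.
Route from (1,3): left 2 to (1,1), down-right 1 to (2,2), down-left 1 to (3,1) — 4 moves in all.
Check: order respected (1 at step 2, 2 at step 3); 4 moves as required.

(1,3) (1,2) (1,1) (2,2) (3,1)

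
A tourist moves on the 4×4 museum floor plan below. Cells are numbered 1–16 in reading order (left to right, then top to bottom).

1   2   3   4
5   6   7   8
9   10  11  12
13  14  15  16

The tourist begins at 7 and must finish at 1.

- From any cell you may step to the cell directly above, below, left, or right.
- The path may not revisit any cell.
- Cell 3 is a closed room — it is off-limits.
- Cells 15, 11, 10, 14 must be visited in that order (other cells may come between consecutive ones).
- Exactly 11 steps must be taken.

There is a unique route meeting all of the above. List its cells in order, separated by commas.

The waypoints must appear in the order 15, 11, 10, 14, with no cell reused.
Route from 7: right to 8, 2× down (reaching 16), left to 15, up to 11, left to 10, down to 14, left to 13, 3× up (reaching 1) — 11 moves in all.
Check: order respected (15 at step 4, 11 at step 5, 10 at step 6, 14 at step 7); 11 moves as required.

7, 8, 12, 16, 15, 11, 10, 14, 13, 9, 5, 1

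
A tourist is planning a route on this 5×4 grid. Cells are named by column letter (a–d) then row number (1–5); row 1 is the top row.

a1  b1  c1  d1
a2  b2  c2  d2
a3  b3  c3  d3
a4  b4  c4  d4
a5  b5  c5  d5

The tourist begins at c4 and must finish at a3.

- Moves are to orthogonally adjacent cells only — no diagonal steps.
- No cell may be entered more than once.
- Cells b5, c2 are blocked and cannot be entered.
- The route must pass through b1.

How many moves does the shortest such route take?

Any route passes through b1 somewhere between c4 and a3. Summing Manhattan distances along the two legs (c4 → b1 → a3) gives a lower bound of 4 + 3 = 7 moves.
A route of 7 moves achieves this: c4 → c3 → b3 → b2 → b1 → a1 → a2 → a3.
Since 7 matches the lower bound, it is optimal.

7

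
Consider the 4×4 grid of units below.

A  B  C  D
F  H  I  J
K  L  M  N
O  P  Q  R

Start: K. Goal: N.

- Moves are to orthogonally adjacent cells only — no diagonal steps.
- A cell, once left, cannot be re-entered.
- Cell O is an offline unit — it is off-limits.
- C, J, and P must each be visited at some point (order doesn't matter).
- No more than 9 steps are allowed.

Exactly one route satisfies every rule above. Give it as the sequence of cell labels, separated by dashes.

K - L - P - Q - M - I - C - D - J - N

The 9-move cap with required stops at C, J, P leaves no slack for detours.
Route from K: right 1 to L, down 1 to P, right 1 to Q, up 3 to C, right 1 to D, down 2 to N — 9 moves in all.
Check: all required cells visited; 9 ≤ 9 moves.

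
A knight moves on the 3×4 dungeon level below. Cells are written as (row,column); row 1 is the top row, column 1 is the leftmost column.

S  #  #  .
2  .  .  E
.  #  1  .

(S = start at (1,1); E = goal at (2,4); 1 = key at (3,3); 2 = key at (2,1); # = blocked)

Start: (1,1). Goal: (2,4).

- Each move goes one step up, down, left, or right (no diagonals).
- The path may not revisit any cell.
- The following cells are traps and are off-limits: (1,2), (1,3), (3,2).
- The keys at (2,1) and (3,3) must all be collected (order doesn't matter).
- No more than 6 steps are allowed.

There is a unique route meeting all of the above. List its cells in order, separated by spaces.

(1,1) (2,1) (2,2) (2,3) (3,3) (3,4) (2,4)

Any route must reach (2,1) and (3,3) and still end at (2,4) within 6 moves, so the order of the required stops is forced.
Route from (1,1): down 1 to (2,1), right 2 to (2,3), down 1 to (3,3), right 1 to (3,4), up 1 to (2,4) — 6 moves in all.
Check: all required cells visited; 6 ≤ 6 moves.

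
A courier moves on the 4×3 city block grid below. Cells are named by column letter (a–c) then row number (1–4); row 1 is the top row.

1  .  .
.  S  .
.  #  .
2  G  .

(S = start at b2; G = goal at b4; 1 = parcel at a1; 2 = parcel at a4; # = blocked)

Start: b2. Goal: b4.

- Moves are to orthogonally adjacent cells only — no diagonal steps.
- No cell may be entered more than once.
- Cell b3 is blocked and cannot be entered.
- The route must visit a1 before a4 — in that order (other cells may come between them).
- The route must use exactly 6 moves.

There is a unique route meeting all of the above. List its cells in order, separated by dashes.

b2 - b1 - a1 - a2 - a3 - a4 - b4

The waypoints must appear in the order a1, a4, with no cell reused.
Route from b2: up 1 to b1, left 1 to a1, down 3 to a4, right 1 to b4 — 6 moves in all.
Check: order respected (1 at step 2, 2 at step 5); 6 moves as required.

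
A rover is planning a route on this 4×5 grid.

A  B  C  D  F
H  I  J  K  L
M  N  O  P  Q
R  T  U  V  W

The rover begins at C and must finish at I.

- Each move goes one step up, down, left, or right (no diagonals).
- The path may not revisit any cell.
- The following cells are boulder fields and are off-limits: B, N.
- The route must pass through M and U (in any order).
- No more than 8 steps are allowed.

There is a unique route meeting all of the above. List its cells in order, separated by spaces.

Any route must reach M and U and still end at I within 8 moves, so the order of the required stops is forced.
Route from C: 3× down (reaching U), 2× left (reaching R), 2× up (reaching H), right to I — 8 moves in all.
Check: all required cells visited; 8 ≤ 8 moves.

C J O U T R M H I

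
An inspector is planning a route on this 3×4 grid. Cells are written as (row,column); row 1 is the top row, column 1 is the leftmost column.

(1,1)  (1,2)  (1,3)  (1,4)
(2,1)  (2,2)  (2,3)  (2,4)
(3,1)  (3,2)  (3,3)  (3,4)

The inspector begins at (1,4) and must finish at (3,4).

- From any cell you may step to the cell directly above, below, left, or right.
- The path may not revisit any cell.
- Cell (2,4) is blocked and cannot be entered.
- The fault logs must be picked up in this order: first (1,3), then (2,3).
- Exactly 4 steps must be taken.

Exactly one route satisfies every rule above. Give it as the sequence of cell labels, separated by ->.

The waypoints must appear in the order (1,3), (2,3), with no cell reused.
Route from (1,4): left to (1,3), 2× down (reaching (3,3)), right to (3,4) — 4 moves in all.
Check: order respected ((1,3) at step 1, (2,3) at step 2); 4 moves as required.

(1,4) -> (1,3) -> (2,3) -> (3,3) -> (3,4)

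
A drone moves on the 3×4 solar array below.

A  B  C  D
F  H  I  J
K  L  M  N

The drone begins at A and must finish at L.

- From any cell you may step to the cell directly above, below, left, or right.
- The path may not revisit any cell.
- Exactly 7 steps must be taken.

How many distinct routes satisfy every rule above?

Need simple routes of exactly 7 moves from A to L (Manhattan distance 3, so 2 moves are spent on a detour and 2 undoing it).
Enumerating: A F H B C I M L | A F H I J N M L | A B H I J N M L | A B C I H F K L | A B C I J N M L | A B C D J N M L | A B C D J I M L | A B C D J I H L.
That gives 8 routes.

8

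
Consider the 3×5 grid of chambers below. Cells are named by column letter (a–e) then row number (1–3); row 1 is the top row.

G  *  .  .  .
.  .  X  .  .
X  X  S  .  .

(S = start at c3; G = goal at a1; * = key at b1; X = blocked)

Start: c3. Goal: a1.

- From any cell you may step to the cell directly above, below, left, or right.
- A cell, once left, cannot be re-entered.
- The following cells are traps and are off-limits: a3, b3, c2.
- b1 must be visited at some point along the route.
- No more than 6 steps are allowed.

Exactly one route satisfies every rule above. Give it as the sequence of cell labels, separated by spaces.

c3 d3 d2 d1 c1 b1 a1

The 6-move cap with required stops at b1 leaves no slack for detours.
Route from c3: right to d3, 2× up (reaching d1), 3× left (reaching a1) — 6 moves in all.
Check: all required cells visited; 6 ≤ 6 moves.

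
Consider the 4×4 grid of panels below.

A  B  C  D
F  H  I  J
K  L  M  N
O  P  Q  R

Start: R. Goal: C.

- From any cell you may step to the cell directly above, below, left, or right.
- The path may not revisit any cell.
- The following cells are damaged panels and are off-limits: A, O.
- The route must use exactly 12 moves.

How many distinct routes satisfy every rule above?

Need simple routes of exactly 12 moves from R to C (Manhattan distance 4, so 4 moves are spent on a detour and 4 undoing it).
Enumerating: R N J I M Q P L K F H B C | R N M Q P L K F H I J D C | R Q P L K F H I M N J D C.
That gives 3 routes.

3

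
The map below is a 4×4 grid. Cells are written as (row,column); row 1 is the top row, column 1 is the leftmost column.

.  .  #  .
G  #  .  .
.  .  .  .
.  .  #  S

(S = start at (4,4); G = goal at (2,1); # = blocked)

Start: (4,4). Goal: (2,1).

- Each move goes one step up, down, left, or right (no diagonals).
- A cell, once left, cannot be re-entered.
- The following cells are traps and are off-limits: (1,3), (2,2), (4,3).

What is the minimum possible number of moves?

5

The Manhattan distance from (4,4) to (2,1) is |4−2| + |4−1| = 5, so at least 5 moves are needed.
A route of 5 moves achieves this: (4,4) → (3,4) → (3,3) → (3,2) → (3,1) → (2,1).
Since 5 matches the lower bound, it is optimal.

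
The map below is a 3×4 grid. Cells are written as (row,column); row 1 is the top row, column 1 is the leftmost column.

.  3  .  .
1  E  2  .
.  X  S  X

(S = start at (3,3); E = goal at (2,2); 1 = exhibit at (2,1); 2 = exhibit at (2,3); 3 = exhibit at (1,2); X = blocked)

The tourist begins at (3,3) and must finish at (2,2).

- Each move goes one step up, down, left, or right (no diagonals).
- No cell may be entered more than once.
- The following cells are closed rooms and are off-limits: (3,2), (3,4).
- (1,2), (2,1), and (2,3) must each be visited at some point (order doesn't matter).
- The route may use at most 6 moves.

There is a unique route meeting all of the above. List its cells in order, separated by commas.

(3,3), (2,3), (1,3), (1,2), (1,1), (2,1), (2,2)

The budget equals the shortest possible length, so every move has to be on a shortest route through the required cells.
Route from (3,3): 2× up (reaching (1,3)), 2× left (reaching (1,1)), down to (2,1), right to (2,2) — 6 moves in all.
Check: all required cells visited; 6 ≤ 6 moves.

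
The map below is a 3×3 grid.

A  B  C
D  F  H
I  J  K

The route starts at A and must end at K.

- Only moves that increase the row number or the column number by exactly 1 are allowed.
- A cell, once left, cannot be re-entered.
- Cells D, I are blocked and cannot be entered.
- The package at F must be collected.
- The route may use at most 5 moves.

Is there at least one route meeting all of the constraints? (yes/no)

yes

One route that works: A → B → F → J → K.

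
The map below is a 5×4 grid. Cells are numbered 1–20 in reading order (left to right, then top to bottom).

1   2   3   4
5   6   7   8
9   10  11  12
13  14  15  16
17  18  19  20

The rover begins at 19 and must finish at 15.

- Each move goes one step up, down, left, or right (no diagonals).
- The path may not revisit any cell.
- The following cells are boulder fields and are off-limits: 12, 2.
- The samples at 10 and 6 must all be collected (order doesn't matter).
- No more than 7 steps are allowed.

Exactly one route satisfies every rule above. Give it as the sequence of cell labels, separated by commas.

The budget equals the shortest possible length, so every move has to be on a shortest route through the required cells.
Route from 19: left to 18, 3× up (reaching 6), right to 7, 2× down (reaching 15) — 7 moves in all.
Check: all required cells visited; 7 ≤ 7 moves.

19, 18, 14, 10, 6, 7, 11, 15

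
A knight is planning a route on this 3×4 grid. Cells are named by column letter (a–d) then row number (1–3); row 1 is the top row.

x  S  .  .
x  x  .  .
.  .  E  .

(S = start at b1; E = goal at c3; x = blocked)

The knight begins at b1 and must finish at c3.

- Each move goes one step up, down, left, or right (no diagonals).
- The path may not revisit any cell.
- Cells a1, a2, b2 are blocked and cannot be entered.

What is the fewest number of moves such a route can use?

3

The Manhattan distance from b1 to c3 is |1−3| + |2−3| = 3, so at least 3 moves are needed.
A route of 3 moves achieves this: b1 → c1 → c2 → c3.
Since 3 matches the lower bound, it is optimal.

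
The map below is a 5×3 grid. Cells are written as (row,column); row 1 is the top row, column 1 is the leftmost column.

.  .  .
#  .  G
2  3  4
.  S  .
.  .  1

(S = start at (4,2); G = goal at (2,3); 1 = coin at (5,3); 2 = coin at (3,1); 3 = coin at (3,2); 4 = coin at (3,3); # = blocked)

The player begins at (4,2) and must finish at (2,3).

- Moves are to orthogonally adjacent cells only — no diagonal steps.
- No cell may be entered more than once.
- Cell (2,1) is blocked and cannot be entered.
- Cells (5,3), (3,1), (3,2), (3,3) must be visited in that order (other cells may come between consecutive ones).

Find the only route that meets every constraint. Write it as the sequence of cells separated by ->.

The waypoints must appear in the order (5,3), (3,1), (3,2), (3,3), with no cell reused.
Route from (4,2): right 1 to (4,3), down 1 to (5,3), left 2 to (5,1), up 2 to (3,1), right 2 to (3,3), up 1 to (2,3) — 9 moves in all.
Check: order respected (1 at step 2, 2 at step 6, 3 at step 7, 4 at step 8).

(4,2) -> (4,3) -> (5,3) -> (5,2) -> (5,1) -> (4,1) -> (3,1) -> (3,2) -> (3,3) -> (2,3)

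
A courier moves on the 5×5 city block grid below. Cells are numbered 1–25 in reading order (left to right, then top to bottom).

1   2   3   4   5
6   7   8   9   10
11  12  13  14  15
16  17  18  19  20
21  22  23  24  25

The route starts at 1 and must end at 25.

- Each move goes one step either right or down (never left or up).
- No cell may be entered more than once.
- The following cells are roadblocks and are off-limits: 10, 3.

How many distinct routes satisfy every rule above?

53

A right/down-only route from 1 to 25 makes exactly 4 down-moves and 4 right-moves in some order.
With no other constraints that would be C(8,4) = 70 routes.
Subtract routes through each blocked cell (inclusion–exclusion for overlaps): − through 3: 15 − through 10: 5 + through 3&10: 3 → 53.
That gives 53 routes.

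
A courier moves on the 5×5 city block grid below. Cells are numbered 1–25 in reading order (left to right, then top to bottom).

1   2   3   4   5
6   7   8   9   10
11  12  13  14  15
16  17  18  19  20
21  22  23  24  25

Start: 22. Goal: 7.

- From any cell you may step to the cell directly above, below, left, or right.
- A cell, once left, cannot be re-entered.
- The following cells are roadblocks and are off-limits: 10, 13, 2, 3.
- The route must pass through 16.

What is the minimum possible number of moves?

5

Any route passes through 16 somewhere between 22 and 7. Summing Manhattan distances along the two legs (22 → 16 → 7) gives a lower bound of 2 + 3 = 5 moves.
A route of 5 moves achieves this: 22 → 17 → 16 → 11 → 6 → 7.
Since 5 matches the lower bound, it is optimal.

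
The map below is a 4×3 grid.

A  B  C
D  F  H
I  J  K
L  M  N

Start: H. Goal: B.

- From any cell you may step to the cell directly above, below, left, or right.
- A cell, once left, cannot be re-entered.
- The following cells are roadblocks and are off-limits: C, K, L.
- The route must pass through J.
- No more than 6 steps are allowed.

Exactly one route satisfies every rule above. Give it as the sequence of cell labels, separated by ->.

H -> F -> J -> I -> D -> A -> B

The 6-move cap with required stops at J leaves no slack for detours.
Route from H: left to F, down to J, left to I, 2× up (reaching A), right to B — 6 moves in all.
Check: all required cells visited; 6 ≤ 6 moves.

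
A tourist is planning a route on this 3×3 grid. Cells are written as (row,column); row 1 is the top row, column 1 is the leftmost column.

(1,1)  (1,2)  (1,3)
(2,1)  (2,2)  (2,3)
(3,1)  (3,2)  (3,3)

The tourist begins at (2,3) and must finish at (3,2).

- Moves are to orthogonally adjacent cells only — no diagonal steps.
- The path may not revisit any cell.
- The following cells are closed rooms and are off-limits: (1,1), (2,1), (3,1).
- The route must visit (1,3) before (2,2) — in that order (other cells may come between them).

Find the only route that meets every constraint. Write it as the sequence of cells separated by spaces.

The waypoints must appear in the order (1,3), (2,2), with no cell reused.
Route from (2,3): up 1 to (1,3), left 1 to (1,2), down 2 to (3,2) — 4 moves in all.
Check: order respected ((1,3) at step 1, (2,2) at step 3).

(2,3) (1,3) (1,2) (2,2) (3,2)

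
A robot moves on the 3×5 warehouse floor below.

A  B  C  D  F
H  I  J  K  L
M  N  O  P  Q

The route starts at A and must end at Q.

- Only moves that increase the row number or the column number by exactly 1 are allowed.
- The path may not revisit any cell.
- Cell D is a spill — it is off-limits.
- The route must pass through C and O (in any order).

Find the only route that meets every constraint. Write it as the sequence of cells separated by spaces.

A B C J O P Q

Moves only go right or down, so the column and row indices never decrease.
Route from A: right 2 to C, down 2 to O, right 2 to Q — 6 moves in all.
Check: all required cells visited.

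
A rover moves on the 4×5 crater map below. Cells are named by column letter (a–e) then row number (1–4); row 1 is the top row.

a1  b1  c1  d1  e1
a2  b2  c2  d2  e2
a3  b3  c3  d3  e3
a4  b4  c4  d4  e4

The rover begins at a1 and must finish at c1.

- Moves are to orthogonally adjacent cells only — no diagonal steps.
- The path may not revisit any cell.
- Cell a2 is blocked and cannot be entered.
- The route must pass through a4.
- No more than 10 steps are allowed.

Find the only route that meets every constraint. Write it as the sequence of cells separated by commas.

Any route must reach a4 and still end at c1 within 10 moves, so the order of the required stops is forced.
Route from a1: right to b1, 2× down (reaching b3), left to a3, down to a4, 2× right (reaching c4), 3× up (reaching c1) — 10 moves in all.
Check: all required cells visited; 10 ≤ 10 moves.

a1, b1, b2, b3, a3, a4, b4, c4, c3, c2, c1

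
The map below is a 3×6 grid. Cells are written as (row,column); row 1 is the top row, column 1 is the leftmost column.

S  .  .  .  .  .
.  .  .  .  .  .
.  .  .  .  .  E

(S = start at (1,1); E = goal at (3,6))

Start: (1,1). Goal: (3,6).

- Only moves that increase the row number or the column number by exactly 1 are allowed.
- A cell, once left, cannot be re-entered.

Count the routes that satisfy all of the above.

21

A right/down-only route from (1,1) to (3,6) makes exactly 2 down-moves and 5 right-moves in some order.
With no other constraints that would be C(7,2) = 21 routes.
That gives 21 routes.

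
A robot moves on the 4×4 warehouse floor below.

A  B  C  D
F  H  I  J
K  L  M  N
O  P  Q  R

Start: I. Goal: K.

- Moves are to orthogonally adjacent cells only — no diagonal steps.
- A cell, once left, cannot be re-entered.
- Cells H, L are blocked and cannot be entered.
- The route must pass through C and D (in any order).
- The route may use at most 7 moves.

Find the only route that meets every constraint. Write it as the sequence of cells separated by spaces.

I J D C B A F K

The budget equals the shortest possible length, so every move has to be on a shortest route through the required cells.
Route from I: right to J, up to D, 3× left (reaching A), 2× down (reaching K) — 7 moves in all.
Check: all required cells visited; 7 ≤ 7 moves.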